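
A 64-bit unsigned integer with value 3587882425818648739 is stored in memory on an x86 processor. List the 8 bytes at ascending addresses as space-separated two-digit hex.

A3 90 C9 8E 0E B8 CA 31

3587882425818648739 in hexadecimal, padded to 64 bits, is 0x31CAB80E8EC990A3.
Split into bytes (most-significant first): 31 CA B8 0E 8E C9 90 A3.
In little-endian order the low byte comes first in memory.
So at ascending addresses the bytes are A3 90 C9 8E 0E B8 CA 31.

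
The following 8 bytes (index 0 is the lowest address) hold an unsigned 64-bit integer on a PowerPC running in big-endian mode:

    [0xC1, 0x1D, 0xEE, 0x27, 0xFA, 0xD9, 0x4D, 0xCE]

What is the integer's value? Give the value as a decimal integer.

13915540279124381134

In big-endian order the high byte comes first in memory.
The bytes are already most-significant first: 0xC11DEE27FAD94DCE.
0xC11DEE27FAD94DCE = 13915540279124381134.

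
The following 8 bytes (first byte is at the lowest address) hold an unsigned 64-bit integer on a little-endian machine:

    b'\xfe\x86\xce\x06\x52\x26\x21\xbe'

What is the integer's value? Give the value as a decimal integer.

Little-endian stores the least-significant byte at the lowest address.
Reassemble most-significant byte first: BE 21 26 52 06 CE 86 FE → 0xBE21265206CE86FE.
0xBE21265206CE86FE = 13700273675181131518.

13700273675181131518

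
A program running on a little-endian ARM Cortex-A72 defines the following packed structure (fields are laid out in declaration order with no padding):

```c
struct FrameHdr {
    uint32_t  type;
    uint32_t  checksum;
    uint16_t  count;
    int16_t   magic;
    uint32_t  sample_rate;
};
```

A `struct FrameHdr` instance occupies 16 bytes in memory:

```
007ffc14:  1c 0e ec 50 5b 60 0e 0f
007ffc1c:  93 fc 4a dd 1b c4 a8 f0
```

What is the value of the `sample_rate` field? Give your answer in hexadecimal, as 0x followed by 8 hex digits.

`sample_rate` follows `type` (4 B), `checksum` (4 B), `count` (2 B), `magic` (2 B), so it starts at offset 4 + 4 + 2 + 2 = 12 and occupies 4 bytes.
Bytes at offsets 12..15: 1B C4 A8 F0.
Little-endian: lowest address holds the least-significant byte.
Reassemble most-significant byte first: F0 A8 C4 1B → 0xF0A8C41B.

0xF0A8C41B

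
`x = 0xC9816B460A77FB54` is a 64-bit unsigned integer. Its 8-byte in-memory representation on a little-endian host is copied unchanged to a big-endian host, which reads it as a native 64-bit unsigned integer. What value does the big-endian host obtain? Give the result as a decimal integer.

Stored little-endian, the bytes at ascending addresses are 54 FB 77 0A 46 6B 81 C9.
Read back as big-endian, the last byte is least significant, giving 0x54FB770A466B81C9.
0x54FB770A466B81C9 = 6123619004355150281.

6123619004355150281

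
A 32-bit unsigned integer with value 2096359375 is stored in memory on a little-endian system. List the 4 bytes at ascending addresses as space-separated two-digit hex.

2096359375 in hexadecimal, padded to 32 bits, is 0x7CF3E7CF.
Split into bytes (most-significant first): 7C F3 E7 CF.
In little-endian order the low byte comes first in memory.
So at ascending addresses the bytes are CF E7 F3 7C.

CF E7 F3 7C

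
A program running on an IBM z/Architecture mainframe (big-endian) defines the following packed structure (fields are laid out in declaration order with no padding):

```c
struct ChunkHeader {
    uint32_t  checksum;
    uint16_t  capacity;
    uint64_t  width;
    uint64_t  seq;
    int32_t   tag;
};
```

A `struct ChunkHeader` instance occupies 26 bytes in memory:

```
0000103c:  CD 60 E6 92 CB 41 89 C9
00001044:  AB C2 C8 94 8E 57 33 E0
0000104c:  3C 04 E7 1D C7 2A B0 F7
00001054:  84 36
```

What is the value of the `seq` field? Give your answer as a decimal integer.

`seq` follows `checksum` (4 B), `capacity` (2 B), `width` (8 B), so it starts at offset 4 + 2 + 8 = 14 and occupies 8 bytes.
Bytes at offsets 14..21: 33 E0 3C 04 E7 1D C7 2A.
In big-endian order the high byte comes first in memory.
The bytes are already most-significant first: 0x33E03C04E71DC72A.
0x33E03C04E71DC72A = 3738053682472535850.

3738053682472535850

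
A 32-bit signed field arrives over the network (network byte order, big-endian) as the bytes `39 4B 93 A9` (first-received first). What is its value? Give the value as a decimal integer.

961254313

In big-endian order the high byte comes first in memory.
The bytes are already most-significant first: 0x394B93A9.
0x394B93A9 = 961254313.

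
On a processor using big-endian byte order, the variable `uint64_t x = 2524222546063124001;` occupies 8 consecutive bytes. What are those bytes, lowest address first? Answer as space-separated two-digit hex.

2524222546063124001 in hexadecimal, padded to 64 bits, is 0x2307D708201FE621.
Split into bytes (most-significant first): 23 07 D7 08 20 1F E6 21.
Big-endian: lowest address holds the most-significant byte.
So the memory order matches the most-significant-first order: 23 07 D7 08 20 1F E6 21.

23 07 D7 08 20 1F E6 21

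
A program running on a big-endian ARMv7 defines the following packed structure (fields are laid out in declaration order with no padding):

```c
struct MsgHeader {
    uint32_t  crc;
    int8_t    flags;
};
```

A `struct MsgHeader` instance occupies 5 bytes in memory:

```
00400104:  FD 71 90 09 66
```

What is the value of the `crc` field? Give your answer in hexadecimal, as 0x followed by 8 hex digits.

`crc` is the first field, at byte offset 0, occupying 4 bytes.
Bytes at offsets 0..3: FD 71 90 09.
Big-endian stores the most-significant byte at the lowest address.
The bytes are already most-significant first: 0xFD719009.

0xFD719009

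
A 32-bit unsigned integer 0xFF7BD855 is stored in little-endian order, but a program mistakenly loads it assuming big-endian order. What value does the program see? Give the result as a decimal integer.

1440250879

Stored little-endian, the bytes at ascending addresses are 55 D8 7B FF.
Read back as big-endian, the last byte is least significant, giving 0x55D87BFF.
0x55D87BFF = 1440250879.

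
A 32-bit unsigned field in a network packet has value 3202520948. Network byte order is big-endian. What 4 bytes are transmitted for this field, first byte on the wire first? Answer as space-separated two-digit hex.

BE E2 97 74

3202520948 in hexadecimal, padded to 32 bits, is 0xBEE29774.
Split into bytes (most-significant first): BE E2 97 74.
In big-endian order the high byte comes first in memory.
So the memory order matches the most-significant-first order: BE E2 97 74.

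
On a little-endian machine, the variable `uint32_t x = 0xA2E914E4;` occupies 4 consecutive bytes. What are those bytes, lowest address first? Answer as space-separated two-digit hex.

Split into bytes (most-significant first): A2 E9 14 E4.
Little-endian stores the least-significant byte at the lowest address.
So at ascending addresses the bytes are E4 14 E9 A2.

E4 14 E9 A2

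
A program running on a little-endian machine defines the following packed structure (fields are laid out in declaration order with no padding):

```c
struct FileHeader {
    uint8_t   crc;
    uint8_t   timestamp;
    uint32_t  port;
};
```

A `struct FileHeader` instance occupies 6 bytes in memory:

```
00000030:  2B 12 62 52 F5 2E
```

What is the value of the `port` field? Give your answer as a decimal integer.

787829346

`port` follows `crc` (1 B), `timestamp` (1 B), so it starts at offset 1 + 1 = 2 and occupies 4 bytes.
Bytes at offsets 2..5: 62 52 F5 2E.
Little-endian stores the least-significant byte at the lowest address.
Reassemble most-significant byte first: 2E F5 52 62 → 0x2EF55262.
0x2EF55262 = 787829346.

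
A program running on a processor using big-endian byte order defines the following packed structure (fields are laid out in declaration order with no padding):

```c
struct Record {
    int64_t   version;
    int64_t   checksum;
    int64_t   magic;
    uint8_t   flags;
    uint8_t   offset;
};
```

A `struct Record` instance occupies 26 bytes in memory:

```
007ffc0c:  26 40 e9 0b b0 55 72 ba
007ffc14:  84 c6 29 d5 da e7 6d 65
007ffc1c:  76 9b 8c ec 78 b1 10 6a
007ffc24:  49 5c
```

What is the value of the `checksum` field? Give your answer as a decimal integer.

`checksum` follows `version` (8 bytes), so it starts at byte offset 8 and occupies 8 bytes.
Bytes at offsets 8..15: 84 C6 29 D5 DA E7 6D 65.
In big-endian order the high byte comes first in memory.
The bytes are already most-significant first: 0x84C629D5DAE76D65.
Top bit is set, so as a signed 64-bit value this is 0x84C629D5DAE76D65 − 2^64 = -8879363616836981403.

-8879363616836981403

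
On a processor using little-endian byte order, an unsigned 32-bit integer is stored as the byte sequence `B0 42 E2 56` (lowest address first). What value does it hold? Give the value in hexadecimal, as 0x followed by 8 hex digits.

0x56E242B0

In little-endian order the low byte comes first in memory.
Reassemble most-significant byte first: 56 E2 42 B0 → 0x56E242B0.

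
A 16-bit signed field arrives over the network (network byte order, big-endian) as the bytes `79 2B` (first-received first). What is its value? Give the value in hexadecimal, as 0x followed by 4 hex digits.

Big-endian: lowest address holds the most-significant byte.
The bytes are already most-significant first: 0x792B.

0x792B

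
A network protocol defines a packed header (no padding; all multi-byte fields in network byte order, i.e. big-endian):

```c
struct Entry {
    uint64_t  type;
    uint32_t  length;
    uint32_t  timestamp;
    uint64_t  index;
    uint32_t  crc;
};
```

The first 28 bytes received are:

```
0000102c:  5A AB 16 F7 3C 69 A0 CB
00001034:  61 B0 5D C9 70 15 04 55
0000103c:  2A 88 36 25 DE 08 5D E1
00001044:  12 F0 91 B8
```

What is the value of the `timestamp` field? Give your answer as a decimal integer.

1880425557

`timestamp` follows `type` (8 B), `length` (4 B), so it starts at offset 8 + 4 = 12 and occupies 4 bytes.
Bytes at offsets 12..15: 70 15 04 55.
Big-endian stores the most-significant byte at the lowest address.
The bytes are already most-significant first: 0x70150455.
0x70150455 = 1880425557.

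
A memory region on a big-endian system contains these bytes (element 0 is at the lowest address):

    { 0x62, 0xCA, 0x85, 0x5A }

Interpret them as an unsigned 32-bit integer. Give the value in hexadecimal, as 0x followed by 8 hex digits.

0x62CA855A

In big-endian order the high byte comes first in memory.
The bytes are already most-significant first: 0x62CA855A.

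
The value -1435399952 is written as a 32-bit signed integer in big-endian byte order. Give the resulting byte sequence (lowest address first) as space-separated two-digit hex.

Two's complement of -1435399952 in 32 bits: 1435399952 = 0x558E7710; invert → 0xAA7188EF; add 1 → 0xAA7188F0.
Split into bytes (most-significant first): AA 71 88 F0.
Big-endian: lowest address holds the most-significant byte.
So the memory order matches the most-significant-first order: AA 71 88 F0.

AA 71 88 F0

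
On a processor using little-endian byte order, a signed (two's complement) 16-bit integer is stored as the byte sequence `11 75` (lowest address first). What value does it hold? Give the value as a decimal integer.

Little-endian: lowest address holds the least-significant byte.
Reassemble most-significant byte first: 75 11 → 0x7511.
0x7511 = 29969.

29969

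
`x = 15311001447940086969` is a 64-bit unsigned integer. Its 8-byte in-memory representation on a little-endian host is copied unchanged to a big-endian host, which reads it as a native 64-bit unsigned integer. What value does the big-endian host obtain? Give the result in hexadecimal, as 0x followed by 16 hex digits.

15311001447940086969 in 64-bit hexadecimal is 0xD47B9AB21BF5DCB9.
Stored little-endian, the bytes at ascending addresses are B9 DC F5 1B B2 9A 7B D4.
Read back as big-endian, the last byte is least significant, giving 0xB9DCF51BB29A7BD4.

0xB9DCF51BB29A7BD4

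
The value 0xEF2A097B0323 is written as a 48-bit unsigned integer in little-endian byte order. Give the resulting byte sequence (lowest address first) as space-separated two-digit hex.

23 03 7B 09 2A EF

Split into bytes (most-significant first): EF 2A 09 7B 03 23.
Little-endian: lowest address holds the least-significant byte.
So at ascending addresses the bytes are 23 03 7B 09 2A EF.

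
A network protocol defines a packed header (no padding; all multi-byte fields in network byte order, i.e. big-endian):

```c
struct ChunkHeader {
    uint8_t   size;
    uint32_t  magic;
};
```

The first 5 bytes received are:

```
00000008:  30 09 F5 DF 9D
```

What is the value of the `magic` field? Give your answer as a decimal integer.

`magic` follows `size` (1 byte), so it starts at byte offset 1 and occupies 4 bytes.
Bytes at offsets 1..4: 09 F5 DF 9D.
In big-endian order the high byte comes first in memory.
The bytes are already most-significant first: 0x09F5DF9D.
0x09F5DF9D = 167108509.

167108509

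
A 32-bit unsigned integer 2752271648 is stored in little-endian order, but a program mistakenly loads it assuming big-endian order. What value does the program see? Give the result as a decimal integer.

542444708

2752271648 in 32-bit hexadecimal is 0xA40C5520.
Stored little-endian, the bytes at ascending addresses are 20 55 0C A4.
Read back as big-endian, the last byte is least significant, giving 0x20550CA4.
0x20550CA4 = 542444708.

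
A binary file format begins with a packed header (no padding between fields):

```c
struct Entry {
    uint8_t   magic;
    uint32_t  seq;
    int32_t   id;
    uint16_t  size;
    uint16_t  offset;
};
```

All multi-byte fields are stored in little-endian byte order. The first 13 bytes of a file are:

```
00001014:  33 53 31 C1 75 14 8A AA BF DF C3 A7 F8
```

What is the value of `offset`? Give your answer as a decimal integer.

63655

`offset` follows `magic` (1 B), `seq` (4 B), `id` (4 B), `size` (2 B), so it starts at offset 1 + 4 + 4 + 2 = 11 and occupies 2 bytes.
Bytes at offsets 11..12: A7 F8.
Little-endian stores the least-significant byte at the lowest address.
Reassemble most-significant byte first: F8 A7 → 0xF8A7.
0xF8A7 = 63655.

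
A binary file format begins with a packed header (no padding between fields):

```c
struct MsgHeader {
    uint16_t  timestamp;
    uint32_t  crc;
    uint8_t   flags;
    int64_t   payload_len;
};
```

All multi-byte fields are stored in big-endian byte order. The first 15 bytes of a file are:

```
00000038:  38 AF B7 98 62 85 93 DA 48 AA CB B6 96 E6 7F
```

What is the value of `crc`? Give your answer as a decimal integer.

3080217221

`crc` follows `timestamp` (2 bytes), so it starts at byte offset 2 and occupies 4 bytes.
Bytes at offsets 2..5: B7 98 62 85.
In big-endian order the high byte comes first in memory.
The bytes are already most-significant first: 0xB7986285.
0xB7986285 = 3080217221.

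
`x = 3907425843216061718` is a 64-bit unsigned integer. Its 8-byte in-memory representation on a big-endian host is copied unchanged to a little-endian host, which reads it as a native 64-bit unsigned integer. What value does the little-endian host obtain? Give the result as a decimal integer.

3907425843216061718 in 64-bit hexadecimal is 0x3639F71A1B131516.
Stored big-endian, the bytes at ascending addresses are 36 39 F7 1A 1B 13 15 16.
Read back as little-endian, the first byte is least significant, giving 0x1615131B1AF73936.
0x1615131B1AF73936 = 1591199050482792758.

1591199050482792758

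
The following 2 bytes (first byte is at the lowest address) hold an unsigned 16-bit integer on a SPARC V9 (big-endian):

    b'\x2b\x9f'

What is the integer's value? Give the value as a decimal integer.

Big-endian: lowest address holds the most-significant byte.
The bytes are already most-significant first: 0x2B9F.
0x2B9F = 11167.

11167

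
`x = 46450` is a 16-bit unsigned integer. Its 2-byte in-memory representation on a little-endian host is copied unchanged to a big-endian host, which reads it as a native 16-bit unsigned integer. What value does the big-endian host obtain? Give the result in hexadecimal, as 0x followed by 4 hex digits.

46450 in 16-bit hexadecimal is 0xB572.
Stored little-endian, the bytes at ascending addresses are 72 B5.
Read back as big-endian, the last byte is least significant, giving 0x72B5.

0x72B5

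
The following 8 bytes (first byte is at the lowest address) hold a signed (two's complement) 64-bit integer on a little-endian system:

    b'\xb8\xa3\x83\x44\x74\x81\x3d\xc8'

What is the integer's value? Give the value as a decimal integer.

-4017912956178947144

Little-endian: lowest address holds the least-significant byte.
Reassemble most-significant byte first: C8 3D 81 74 44 83 A3 B8 → 0xC83D81744483A3B8.
Top bit is set, so as a signed 64-bit value this is 0xC83D81744483A3B8 − 2^64 = -4017912956178947144.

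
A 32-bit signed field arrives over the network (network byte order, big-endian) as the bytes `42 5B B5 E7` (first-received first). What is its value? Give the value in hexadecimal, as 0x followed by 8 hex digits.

0x425BB5E7

Big-endian stores the most-significant byte at the lowest address.
The bytes are already most-significant first: 0x425BB5E7.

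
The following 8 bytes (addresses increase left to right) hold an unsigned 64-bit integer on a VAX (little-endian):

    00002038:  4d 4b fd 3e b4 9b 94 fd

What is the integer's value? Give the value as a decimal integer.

18272400786602150733

In little-endian order the low byte comes first in memory.
Reassemble most-significant byte first: FD 94 9B B4 3E FD 4B 4D → 0xFD949BB43EFD4B4D.
0xFD949BB43EFD4B4D = 18272400786602150733.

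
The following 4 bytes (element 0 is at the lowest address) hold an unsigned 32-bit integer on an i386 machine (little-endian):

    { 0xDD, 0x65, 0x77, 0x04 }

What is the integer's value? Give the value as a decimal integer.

74933725

Little-endian: lowest address holds the least-significant byte.
Reassemble most-significant byte first: 04 77 65 DD → 0x047765DD.
0x047765DD = 74933725.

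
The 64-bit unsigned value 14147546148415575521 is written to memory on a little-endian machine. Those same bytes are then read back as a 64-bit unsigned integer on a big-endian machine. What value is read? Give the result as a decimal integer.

14147546148415575521 in 64-bit hexadecimal is 0xC4562E43DBC195E1.
Stored little-endian, the bytes at ascending addresses are E1 95 C1 DB 43 2E 56 C4.
Read back as big-endian, the last byte is least significant, giving 0xE195C1DB432E56C4.
0xE195C1DB432E56C4 = 16255111577532782276.

16255111577532782276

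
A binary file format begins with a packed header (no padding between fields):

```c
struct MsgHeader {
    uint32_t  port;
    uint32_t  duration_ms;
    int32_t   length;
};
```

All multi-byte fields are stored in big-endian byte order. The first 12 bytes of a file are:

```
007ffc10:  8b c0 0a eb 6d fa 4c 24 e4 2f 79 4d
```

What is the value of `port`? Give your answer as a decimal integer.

2344618731

`port` is the first field, at byte offset 0, occupying 4 bytes.
Bytes at offsets 0..3: 8B C0 0A EB.
Big-endian: lowest address holds the most-significant byte.
The bytes are already most-significant first: 0x8BC00AEB.
0x8BC00AEB = 2344618731.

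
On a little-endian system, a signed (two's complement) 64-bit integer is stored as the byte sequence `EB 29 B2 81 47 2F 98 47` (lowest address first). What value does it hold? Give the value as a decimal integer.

In little-endian order the low byte comes first in memory.
Reassemble most-significant byte first: 47 98 2F 47 81 B2 29 EB → 0x47982F4781B229EB.
0x47982F4781B229EB = 5158925357318023659.

5158925357318023659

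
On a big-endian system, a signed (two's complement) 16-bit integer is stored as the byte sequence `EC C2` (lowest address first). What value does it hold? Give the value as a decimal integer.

In big-endian order the high byte comes first in memory.
The bytes are already most-significant first: 0xECC2.
Top bit is set, so as a signed 16-bit value this is 0xECC2 − 2^16 = -4926.

-4926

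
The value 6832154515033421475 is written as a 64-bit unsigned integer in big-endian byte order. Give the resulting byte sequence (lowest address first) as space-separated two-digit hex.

6832154515033421475 in hexadecimal, padded to 64 bits, is 0x5ED0B0554725F6A3.
Split into bytes (most-significant first): 5E D0 B0 55 47 25 F6 A3.
Big-endian: lowest address holds the most-significant byte.
So the memory order matches the most-significant-first order: 5E D0 B0 55 47 25 F6 A3.

5E D0 B0 55 47 25 F6 A3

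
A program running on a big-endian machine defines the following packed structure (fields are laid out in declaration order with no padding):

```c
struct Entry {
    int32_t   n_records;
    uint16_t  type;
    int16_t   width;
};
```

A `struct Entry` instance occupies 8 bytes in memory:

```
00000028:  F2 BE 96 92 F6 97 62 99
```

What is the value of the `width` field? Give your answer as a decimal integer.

`width` follows `n_records` (4 B), `type` (2 B), so it starts at offset 4 + 2 = 6 and occupies 2 bytes.
Bytes at offsets 6..7: 62 99.
Big-endian: lowest address holds the most-significant byte.
The bytes are already most-significant first: 0x6299.
0x6299 = 25241.

25241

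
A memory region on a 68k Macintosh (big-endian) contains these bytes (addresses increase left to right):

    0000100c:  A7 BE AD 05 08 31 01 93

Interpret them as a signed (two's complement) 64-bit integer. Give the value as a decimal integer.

-6359455386676690541

Big-endian stores the most-significant byte at the lowest address.
The bytes are already most-significant first: 0xA7BEAD0508310193.
Top bit is set, so as a signed 64-bit value this is 0xA7BEAD0508310193 − 2^64 = -6359455386676690541.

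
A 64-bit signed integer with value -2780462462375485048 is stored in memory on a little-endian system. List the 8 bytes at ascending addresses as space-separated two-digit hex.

Two's complement of -2780462462375485048 in 64 bits: 2780462462375485048 = 0x26962FE0C532DE78; invert → 0xD969D01F3ACD2187; add 1 → 0xD969D01F3ACD2188.
Split into bytes (most-significant first): D9 69 D0 1F 3A CD 21 88.
In little-endian order the low byte comes first in memory.
So at ascending addresses the bytes are 88 21 CD 3A 1F D0 69 D9.

88 21 CD 3A 1F D0 69 D9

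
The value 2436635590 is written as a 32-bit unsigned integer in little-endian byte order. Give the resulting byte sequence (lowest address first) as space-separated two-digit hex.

C6 1B 3C 91

2436635590 in hexadecimal, padded to 32 bits, is 0x913C1BC6.
Split into bytes (most-significant first): 91 3C 1B C6.
Little-endian: lowest address holds the least-significant byte.
So at ascending addresses the bytes are C6 1B 3C 91.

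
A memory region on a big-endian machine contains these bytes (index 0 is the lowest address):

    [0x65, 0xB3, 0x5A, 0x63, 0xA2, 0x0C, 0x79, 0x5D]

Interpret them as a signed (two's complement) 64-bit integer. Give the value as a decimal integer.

7328300402628917597

Big-endian: lowest address holds the most-significant byte.
The bytes are already most-significant first: 0x65B35A63A20C795D.
0x65B35A63A20C795D = 7328300402628917597.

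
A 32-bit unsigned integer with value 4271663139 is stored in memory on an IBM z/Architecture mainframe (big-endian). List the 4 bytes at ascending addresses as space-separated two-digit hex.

FE 9C 68 23

4271663139 in hexadecimal, padded to 32 bits, is 0xFE9C6823.
Split into bytes (most-significant first): FE 9C 68 23.
In big-endian order the high byte comes first in memory.
So the memory order matches the most-significant-first order: FE 9C 68 23.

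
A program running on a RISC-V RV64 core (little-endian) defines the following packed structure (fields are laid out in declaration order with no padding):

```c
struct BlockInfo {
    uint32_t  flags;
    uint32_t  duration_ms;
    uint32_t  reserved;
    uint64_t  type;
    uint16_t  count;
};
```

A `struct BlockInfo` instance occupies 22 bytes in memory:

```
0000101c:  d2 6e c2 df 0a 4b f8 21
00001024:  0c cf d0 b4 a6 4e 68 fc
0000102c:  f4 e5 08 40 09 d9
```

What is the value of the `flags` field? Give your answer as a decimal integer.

3754061522

`flags` is the first field, at byte offset 0, occupying 4 bytes.
Bytes at offsets 0..3: D2 6E C2 DF.
In little-endian order the low byte comes first in memory.
Reassemble most-significant byte first: DF C2 6E D2 → 0xDFC26ED2.
0xDFC26ED2 = 3754061522.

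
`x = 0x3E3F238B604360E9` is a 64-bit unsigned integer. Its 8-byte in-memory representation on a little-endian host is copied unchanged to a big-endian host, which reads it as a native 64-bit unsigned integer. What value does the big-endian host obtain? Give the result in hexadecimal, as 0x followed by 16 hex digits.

0xE96043608B233F3E

Stored little-endian, the bytes at ascending addresses are E9 60 43 60 8B 23 3F 3E.
Read back as big-endian, the last byte is least significant, giving 0xE96043608B233F3E.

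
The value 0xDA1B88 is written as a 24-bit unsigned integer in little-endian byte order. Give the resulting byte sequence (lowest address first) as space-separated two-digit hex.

Split into bytes (most-significant first): DA 1B 88.
Little-endian stores the least-significant byte at the lowest address.
So at ascending addresses the bytes are 88 1B DA.

88 1B DA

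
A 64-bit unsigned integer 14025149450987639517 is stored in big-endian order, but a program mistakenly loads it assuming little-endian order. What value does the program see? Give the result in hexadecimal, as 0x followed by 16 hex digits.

0xDD12E2031E57A3C2

14025149450987639517 in 64-bit hexadecimal is 0xC2A3571E03E212DD.
Stored big-endian, the bytes at ascending addresses are C2 A3 57 1E 03 E2 12 DD.
Read back as little-endian, the first byte is least significant, giving 0xDD12E2031E57A3C2.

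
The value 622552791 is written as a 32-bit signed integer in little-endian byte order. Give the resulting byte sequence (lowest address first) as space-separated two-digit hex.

622552791 in hexadecimal, padded to 32 bits, is 0x251B66D7.
Split into bytes (most-significant first): 25 1B 66 D7.
Little-endian: lowest address holds the least-significant byte.
So at ascending addresses the bytes are D7 66 1B 25.

D7 66 1B 25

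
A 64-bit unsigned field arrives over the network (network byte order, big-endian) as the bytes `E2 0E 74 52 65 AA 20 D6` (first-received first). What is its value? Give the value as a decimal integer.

16289084799487451350

Big-endian: lowest address holds the most-significant byte.
The bytes are already most-significant first: 0xE20E745265AA20D6.
0xE20E745265AA20D6 = 16289084799487451350.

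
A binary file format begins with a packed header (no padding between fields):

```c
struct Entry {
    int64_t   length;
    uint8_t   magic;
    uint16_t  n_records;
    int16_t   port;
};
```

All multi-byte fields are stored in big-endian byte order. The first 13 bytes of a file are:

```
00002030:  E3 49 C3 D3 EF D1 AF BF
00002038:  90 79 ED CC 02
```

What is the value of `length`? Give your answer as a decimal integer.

-2068907238771019841

`length` is the first field, at byte offset 0, occupying 8 bytes.
Bytes at offsets 0..7: E3 49 C3 D3 EF D1 AF BF.
Big-endian stores the most-significant byte at the lowest address.
The bytes are already most-significant first: 0xE349C3D3EFD1AFBF.
Top bit is set, so as a signed 64-bit value this is 0xE349C3D3EFD1AFBF − 2^64 = -2068907238771019841.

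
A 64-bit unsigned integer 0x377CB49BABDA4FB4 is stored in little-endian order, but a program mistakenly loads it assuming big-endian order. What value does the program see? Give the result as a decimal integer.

12992843880573729847

Stored little-endian, the bytes at ascending addresses are B4 4F DA AB 9B B4 7C 37.
Read back as big-endian, the last byte is least significant, giving 0xB44FDAAB9BB47C37.
0xB44FDAAB9BB47C37 = 12992843880573729847.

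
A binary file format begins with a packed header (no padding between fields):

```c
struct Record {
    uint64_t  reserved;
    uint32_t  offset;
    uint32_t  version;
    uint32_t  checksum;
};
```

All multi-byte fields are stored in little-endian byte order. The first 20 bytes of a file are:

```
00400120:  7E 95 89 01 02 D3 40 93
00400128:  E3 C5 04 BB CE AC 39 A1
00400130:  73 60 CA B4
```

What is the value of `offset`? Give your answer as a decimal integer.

3137652195

`offset` follows `reserved` (8 bytes), so it starts at byte offset 8 and occupies 4 bytes.
Bytes at offsets 8..11: E3 C5 04 BB.
Little-endian stores the least-significant byte at the lowest address.
Reassemble most-significant byte first: BB 04 C5 E3 → 0xBB04C5E3.
0xBB04C5E3 = 3137652195.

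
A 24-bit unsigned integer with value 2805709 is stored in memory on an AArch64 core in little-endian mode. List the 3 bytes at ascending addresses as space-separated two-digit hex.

CD CF 2A

2805709 in hexadecimal, padded to 24 bits, is 0x2ACFCD.
Split into bytes (most-significant first): 2A CF CD.
In little-endian order the low byte comes first in memory.
So at ascending addresses the bytes are CD CF 2A.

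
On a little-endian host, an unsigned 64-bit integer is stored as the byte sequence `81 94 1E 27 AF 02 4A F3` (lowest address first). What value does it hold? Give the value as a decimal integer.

17530827450791924865

In little-endian order the low byte comes first in memory.
Reassemble most-significant byte first: F3 4A 02 AF 27 1E 94 81 → 0xF34A02AF271E9481.
0xF34A02AF271E9481 = 17530827450791924865.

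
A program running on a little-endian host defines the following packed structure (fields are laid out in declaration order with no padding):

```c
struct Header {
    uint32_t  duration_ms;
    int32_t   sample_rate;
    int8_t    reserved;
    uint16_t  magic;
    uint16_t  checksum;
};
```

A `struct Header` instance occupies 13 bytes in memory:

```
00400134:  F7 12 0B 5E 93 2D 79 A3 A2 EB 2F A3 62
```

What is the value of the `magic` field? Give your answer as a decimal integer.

12267

`magic` follows `duration_ms` (4 B), `sample_rate` (4 B), `reserved` (1 B), so it starts at offset 4 + 4 + 1 = 9 and occupies 2 bytes.
Bytes at offsets 9..10: EB 2F.
Little-endian stores the least-significant byte at the lowest address.
Reassemble most-significant byte first: 2F EB → 0x2FEB.
0x2FEB = 12267.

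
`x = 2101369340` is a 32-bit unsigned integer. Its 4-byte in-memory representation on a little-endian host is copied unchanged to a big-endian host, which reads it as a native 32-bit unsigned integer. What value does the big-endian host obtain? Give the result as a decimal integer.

2101369340 in 32-bit hexadecimal is 0x7D4059FC.
Stored little-endian, the bytes at ascending addresses are FC 59 40 7D.
Read back as big-endian, the last byte is least significant, giving 0xFC59407D.
0xFC59407D = 4233707645.

4233707645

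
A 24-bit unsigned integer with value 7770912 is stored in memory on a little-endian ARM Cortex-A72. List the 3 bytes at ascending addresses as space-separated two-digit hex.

7770912 in hexadecimal, padded to 24 bits, is 0x769320.
Split into bytes (most-significant first): 76 93 20.
Little-endian: lowest address holds the least-significant byte.
So at ascending addresses the bytes are 20 93 76.

20 93 76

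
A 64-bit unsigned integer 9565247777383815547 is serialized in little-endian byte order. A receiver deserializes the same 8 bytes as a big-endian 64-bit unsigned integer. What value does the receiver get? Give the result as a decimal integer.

9565247777383815547 in 64-bit hexadecimal is 0x84BE962CB78E997B.
Stored little-endian, the bytes at ascending addresses are 7B 99 8E B7 2C 96 BE 84.
Read back as big-endian, the last byte is least significant, giving 0x7B998EB72C96BE84.
0x7B998EB72C96BE84 = 8906306655480102532.

8906306655480102532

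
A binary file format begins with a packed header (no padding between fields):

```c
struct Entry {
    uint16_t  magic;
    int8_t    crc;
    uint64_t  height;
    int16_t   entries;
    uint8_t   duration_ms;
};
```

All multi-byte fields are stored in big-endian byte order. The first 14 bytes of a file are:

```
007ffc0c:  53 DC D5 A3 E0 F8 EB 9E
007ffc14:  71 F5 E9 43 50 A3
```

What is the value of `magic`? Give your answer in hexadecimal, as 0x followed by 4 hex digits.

0x53DC

`magic` is the first field, at byte offset 0, occupying 2 bytes.
Bytes at offsets 0..1: 53 DC.
Big-endian: lowest address holds the most-significant byte.
The bytes are already most-significant first: 0x53DC.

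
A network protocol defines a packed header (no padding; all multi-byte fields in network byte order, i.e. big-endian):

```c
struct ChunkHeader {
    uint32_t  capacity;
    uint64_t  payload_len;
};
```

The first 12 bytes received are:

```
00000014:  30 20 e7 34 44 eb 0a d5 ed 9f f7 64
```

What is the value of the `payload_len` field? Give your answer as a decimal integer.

`payload_len` follows `capacity` (4 bytes), so it starts at byte offset 4 and occupies 8 bytes.
Bytes at offsets 4..11: 44 EB 0A D5 ED 9F F7 64.
Big-endian stores the most-significant byte at the lowest address.
The bytes are already most-significant first: 0x44EB0AD5ED9FF764.
0x44EB0AD5ED9FF764 = 4966074928037099364.

4966074928037099364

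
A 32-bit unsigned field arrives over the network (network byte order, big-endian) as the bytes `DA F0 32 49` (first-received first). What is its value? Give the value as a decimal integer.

3673174601

In big-endian order the high byte comes first in memory.
The bytes are already most-significant first: 0xDAF03249.
0xDAF03249 = 3673174601.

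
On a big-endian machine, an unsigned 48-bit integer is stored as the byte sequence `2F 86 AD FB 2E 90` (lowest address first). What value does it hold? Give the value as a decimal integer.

Big-endian stores the most-significant byte at the lowest address.
The bytes are already most-significant first: 0x2F86ADFB2E90.
0x2F86ADFB2E90 = 52255491042960.

52255491042960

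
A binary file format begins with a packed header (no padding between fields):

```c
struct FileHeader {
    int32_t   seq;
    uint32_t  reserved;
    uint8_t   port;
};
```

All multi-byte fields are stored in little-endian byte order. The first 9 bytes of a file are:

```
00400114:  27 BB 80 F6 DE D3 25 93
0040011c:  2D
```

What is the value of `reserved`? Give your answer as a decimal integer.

2468729822

`reserved` follows `seq` (4 bytes), so it starts at byte offset 4 and occupies 4 bytes.
Bytes at offsets 4..7: DE D3 25 93.
Little-endian: lowest address holds the least-significant byte.
Reassemble most-significant byte first: 93 25 D3 DE → 0x9325D3DE.
0x9325D3DE = 2468729822.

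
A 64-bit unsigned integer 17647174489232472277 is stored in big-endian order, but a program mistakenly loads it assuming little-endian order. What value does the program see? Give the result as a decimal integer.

15382054425897723892

17647174489232472277 in 64-bit hexadecimal is 0xF4E75BB3000978D5.
Stored big-endian, the bytes at ascending addresses are F4 E7 5B B3 00 09 78 D5.
Read back as little-endian, the first byte is least significant, giving 0xD5780900B35BE7F4.
0xD5780900B35BE7F4 = 15382054425897723892.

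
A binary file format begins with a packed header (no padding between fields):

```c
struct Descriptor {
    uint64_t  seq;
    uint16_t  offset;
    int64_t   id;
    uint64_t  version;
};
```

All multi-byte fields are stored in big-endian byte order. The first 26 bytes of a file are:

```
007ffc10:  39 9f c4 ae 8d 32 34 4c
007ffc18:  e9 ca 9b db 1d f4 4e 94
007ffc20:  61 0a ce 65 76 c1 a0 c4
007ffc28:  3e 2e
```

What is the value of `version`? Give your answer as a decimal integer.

14872423918458912302

`version` follows `seq` (8 B), `offset` (2 B), `id` (8 B), so it starts at offset 8 + 2 + 8 = 18 and occupies 8 bytes.
Bytes at offsets 18..25: CE 65 76 C1 A0 C4 3E 2E.
Big-endian: lowest address holds the most-significant byte.
The bytes are already most-significant first: 0xCE6576C1A0C43E2E.
0xCE6576C1A0C43E2E = 14872423918458912302.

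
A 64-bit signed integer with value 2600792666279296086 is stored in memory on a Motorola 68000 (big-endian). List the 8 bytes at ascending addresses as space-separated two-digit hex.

24 17 DF 26 80 04 BC 56

2600792666279296086 in hexadecimal, padded to 64 bits, is 0x2417DF268004BC56.
Split into bytes (most-significant first): 24 17 DF 26 80 04 BC 56.
Big-endian stores the most-significant byte at the lowest address.
So the memory order matches the most-significant-first order: 24 17 DF 26 80 04 BC 56.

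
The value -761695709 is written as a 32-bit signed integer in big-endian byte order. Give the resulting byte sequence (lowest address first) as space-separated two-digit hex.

Two's complement of -761695709 in 32 bits: 761695709 = 0x2D668DDD; invert → 0xD2997222; add 1 → 0xD2997223.
Split into bytes (most-significant first): D2 99 72 23.
In big-endian order the high byte comes first in memory.
So the memory order matches the most-significant-first order: D2 99 72 23.

D2 99 72 23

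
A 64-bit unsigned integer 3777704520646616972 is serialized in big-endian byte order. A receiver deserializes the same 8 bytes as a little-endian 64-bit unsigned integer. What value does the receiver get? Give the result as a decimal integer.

10117203604643933492

3777704520646616972 in 64-bit hexadecimal is 0x346D1A3F1387678C.
Stored big-endian, the bytes at ascending addresses are 34 6D 1A 3F 13 87 67 8C.
Read back as little-endian, the first byte is least significant, giving 0x8C6787133F1A6D34.
0x8C6787133F1A6D34 = 10117203604643933492.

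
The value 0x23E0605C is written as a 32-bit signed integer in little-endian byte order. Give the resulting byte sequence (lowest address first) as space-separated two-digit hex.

5C 60 E0 23

Split into bytes (most-significant first): 23 E0 60 5C.
Little-endian stores the least-significant byte at the lowest address.
So at ascending addresses the bytes are 5C 60 E0 23.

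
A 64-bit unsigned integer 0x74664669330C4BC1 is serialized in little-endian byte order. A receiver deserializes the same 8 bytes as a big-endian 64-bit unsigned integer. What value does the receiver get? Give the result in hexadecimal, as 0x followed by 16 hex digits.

0xC14B0C3369466674

Stored little-endian, the bytes at ascending addresses are C1 4B 0C 33 69 46 66 74.
Read back as big-endian, the last byte is least significant, giving 0xC14B0C3369466674.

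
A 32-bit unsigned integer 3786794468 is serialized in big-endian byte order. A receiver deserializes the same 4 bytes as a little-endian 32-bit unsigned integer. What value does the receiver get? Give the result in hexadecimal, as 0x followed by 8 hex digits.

3786794468 in 32-bit hexadecimal is 0xE1B5E5E4.
Stored big-endian, the bytes at ascending addresses are E1 B5 E5 E4.
Read back as little-endian, the first byte is least significant, giving 0xE4E5B5E1.

0xE4E5B5E1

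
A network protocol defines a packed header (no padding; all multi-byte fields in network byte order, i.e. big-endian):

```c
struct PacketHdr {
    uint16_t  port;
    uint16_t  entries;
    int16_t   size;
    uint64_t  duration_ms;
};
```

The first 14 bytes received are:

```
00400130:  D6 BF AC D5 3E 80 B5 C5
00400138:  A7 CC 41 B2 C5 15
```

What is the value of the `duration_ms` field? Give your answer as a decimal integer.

`duration_ms` follows `port` (2 B), `entries` (2 B), `size` (2 B), so it starts at offset 2 + 2 + 2 = 6 and occupies 8 bytes.
Bytes at offsets 6..13: B5 C5 A7 CC 41 B2 C5 15.
In big-endian order the high byte comes first in memory.
The bytes are already most-significant first: 0xB5C5A7CC41B2C515.
0xB5C5A7CC41B2C515 = 13098059586994357525.

13098059586994357525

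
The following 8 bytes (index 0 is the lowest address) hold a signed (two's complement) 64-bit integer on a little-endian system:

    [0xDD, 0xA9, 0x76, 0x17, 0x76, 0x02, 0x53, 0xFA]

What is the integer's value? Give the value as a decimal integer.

In little-endian order the low byte comes first in memory.
Reassemble most-significant byte first: FA 53 02 76 17 76 A9 DD → 0xFA5302761776A9DD.
Top bit is set, so as a signed 64-bit value this is 0xFA5302761776A9DD − 2^64 = -408980434937533987.

-408980434937533987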